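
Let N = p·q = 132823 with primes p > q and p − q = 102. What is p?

419

Since p = q + 102, we have 132823 = q(q + 102), so q² + 102q − 132823 = 0.
Discriminant: 102² + 4·132823 = 10404 + 531292 = 541696; √541696 = 736.
q = (−102 + 736)/2 = 317, and p = q + 102 = 419.
Check: 317 · 419 = 132823.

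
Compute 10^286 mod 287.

256

10^1 ≡ 10 (mod 287)
10^2 ≡ 10^2 = 100 ≡ 100 (mod 287)
10^4 ≡ 100^2 = 10000 ≡ 242 (mod 287)
10^8 ≡ 242^2 = 58564 ≡ 16 (mod 287)
10^16 ≡ 16^2 = 256 ≡ 256 (mod 287)
10^32 ≡ 256^2 = 65536 ≡ 100 (mod 287)
10^64 ≡ 100^2 = 10000 ≡ 242 (mod 287)
10^128 ≡ 242^2 = 58564 ≡ 16 (mod 287)
10^256 ≡ 16^2 = 256 ≡ 256 (mod 287)
286 = 256 + 16 + 8 + 4 + 2 in binary powers of 2.
So 10^286 ≡ 256 · 256 · 16 · 242 · 100 ≡ 256 (mod 287).
Since 256 ≠ 1, base 10 is a Fermat witness: 287 is composite.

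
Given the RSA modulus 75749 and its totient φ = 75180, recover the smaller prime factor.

211

φ(n) = (p−1)(q−1) = n − (p+q) + 1, so p + q = 75749 − 75180 + 1 = 570.
p and q are the roots of t² − 570t + 75749 = 0.
Discriminant: 570² − 4·75749 = 324900 − 302996 = 21904; √21904 = 148.
q = (570 − 148)/2 = 211, p = (570 + 148)/2 = 359.
Check: 211 · 359 = 75749.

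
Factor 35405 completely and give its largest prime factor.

35405 = 5 · 7081
7081 = 73 · 97
97 is prime.
So 35405 = 5 · 73 · 97; the largest prime factor is 97.

97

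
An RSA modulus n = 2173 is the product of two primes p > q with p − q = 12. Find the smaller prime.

Since p = q + 12, we have 2173 = q(q + 12), so q² + 12q − 2173 = 0.
Discriminant: 12² + 4·2173 = 144 + 8692 = 8836; √8836 = 94.
q = (−12 + 94)/2 = 41, and p = q + 12 = 53.
Check: 41 · 53 = 2173.

41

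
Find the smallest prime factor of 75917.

89

75917 is odd.
Digit sum 29, not divisible by 3.
Ends in 7: not divisible by 5.
7: 75917 = 7·10845 + 2
11: 75917 = 11·6901 + 6
13: 75917 = 13·5839 + 10
17: 75917 = 17·4465 + 12
19: 75917 = 19·3995 + 12
23: 75917 = 23·3300 + 17
29: 75917 = 29·2617 + 24
31: 75917 = 31·2448 + 29
37: 75917 = 37·2051 + 30
41: 75917 = 41·1851 + 26
43: 75917 = 43·1765 + 22
47: 75917 = 47·1615 + 12
53: 75917 = 53·1432 + 21
59: 75917 = 59·1286 + 43
61: 75917 = 61·1244 + 33
67: 75917 = 67·1133 + 6
71: 75917 = 71·1069 + 18
73: 75917 = 73·1039 + 70
79: 75917 = 79·960 + 77
83: 75917 = 83·914 + 55
89: 75917 = 89·853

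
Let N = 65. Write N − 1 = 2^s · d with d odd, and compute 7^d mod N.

7

65 − 1 = 64 = 2^6 · 1, so d = 1.
7^1 ≡ 7 (mod 65)
1 = 1 in binary powers of 2.
So 7^1 ≡ 7 ≡ 7 (mod 65).
Squaring chain: 7 → 49 → 61 → 16 → 61 → 16; never reaches −1, so base 7 is a Miller–Rabin witness that 65 is composite.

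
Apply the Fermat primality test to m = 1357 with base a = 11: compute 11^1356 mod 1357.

11^1 ≡ 11 (mod 1357)
11^2 ≡ 11^2 = 121 ≡ 121 (mod 1357)
11^4 ≡ 121^2 = 14641 ≡ 1071 (mod 1357)
11^8 ≡ 1071^2 = 1147041 ≡ 376 (mod 1357)
11^16 ≡ 376^2 = 141376 ≡ 248 (mod 1357)
11^32 ≡ 248^2 = 61504 ≡ 439 (mod 1357)
11^64 ≡ 439^2 = 192721 ≡ 27 (mod 1357)
11^128 ≡ 27^2 = 729 ≡ 729 (mod 1357)
11^256 ≡ 729^2 = 531441 ≡ 854 (mod 1357)
11^512 ≡ 854^2 = 729316 ≡ 607 (mod 1357)
11^1024 ≡ 607^2 = 368449 ≡ 702 (mod 1357)
1356 = 1024 + 256 + 64 + 8 + 4 in binary powers of 2.
So 11^1356 ≡ 702 · 854 · 27 · 376 · 1071 ≡ 1268 (mod 1357).
Since 1268 ≠ 1, base 11 is a Fermat witness: 1357 is composite.

1268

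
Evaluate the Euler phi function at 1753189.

Factor: 1753189 = 67 · 137 · 191.
φ(1753189) = (67−1) · (137−1) · (191−1) = 66 · 136 · 190 = 1705440.

1705440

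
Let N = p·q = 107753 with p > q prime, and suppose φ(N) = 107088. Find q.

φ(n) = (p−1)(q−1) = n − (p+q) + 1, so p + q = 107753 − 107088 + 1 = 666.
p and q are the roots of t² − 666t + 107753 = 0.
Discriminant: 666² − 4·107753 = 443556 − 431012 = 12544; √12544 = 112.
q = (666 − 112)/2 = 277, p = (666 + 112)/2 = 389.
Check: 277 · 389 = 107753.

277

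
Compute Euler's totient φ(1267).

1080

Factor: 1267 = 7 · 181.
φ(1267) = (7−1) · (181−1) = 6 · 180 = 1080.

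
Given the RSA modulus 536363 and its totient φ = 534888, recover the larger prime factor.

φ(n) = (p−1)(q−1) = n − (p+q) + 1, so p + q = 536363 − 534888 + 1 = 1476.
p and q are the roots of t² − 1476t + 536363 = 0.
Discriminant: 1476² − 4·536363 = 2178576 − 2145452 = 33124; √33124 = 182.
q = (1476 − 182)/2 = 647, p = (1476 + 182)/2 = 829.
Check: 647 · 829 = 536363.

829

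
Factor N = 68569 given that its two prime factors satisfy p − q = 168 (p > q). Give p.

Since p = q + 168, we have 68569 = q(q + 168), so q² + 168q − 68569 = 0.
Discriminant: 168² + 4·68569 = 28224 + 274276 = 302500; √302500 = 550.
q = (−168 + 550)/2 = 191, and p = q + 168 = 359.
Check: 191 · 359 = 68569.

359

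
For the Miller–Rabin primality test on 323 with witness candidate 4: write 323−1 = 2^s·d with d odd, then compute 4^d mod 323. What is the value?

323 − 1 = 322 = 2^1 · 161, so d = 161.
4^1 ≡ 4 (mod 323)
4^2 ≡ 4^2 = 16 ≡ 16 (mod 323)
4^4 ≡ 16^2 = 256 ≡ 256 (mod 323)
4^8 ≡ 256^2 = 65536 ≡ 290 (mod 323)
4^16 ≡ 290^2 = 84100 ≡ 120 (mod 323)
4^32 ≡ 120^2 = 14400 ≡ 188 (mod 323)
4^64 ≡ 188^2 = 35344 ≡ 137 (mod 323)
4^128 ≡ 137^2 = 18769 ≡ 35 (mod 323)
161 = 128 + 32 + 1 in binary powers of 2.
So 4^161 ≡ 35 · 188 · 4 ≡ 157 (mod 323).
Squaring chain: 157; never reaches −1, so base 4 is a Miller–Rabin witness that 323 is composite.

157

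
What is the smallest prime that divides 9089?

61

9089 is odd.
Digit sum 26, not divisible by 3.
Ends in 9: not divisible by 5.
7: 9089 = 7·1298 + 3
11: 9089 = 11·826 + 3
13: 9089 = 13·699 + 2
17: 9089 = 17·534 + 11
19: 9089 = 19·478 + 7
23: 9089 = 23·395 + 4
29: 9089 = 29·313 + 12
31: 9089 = 31·293 + 6
37: 9089 = 37·245 + 24
41: 9089 = 41·221 + 28
43: 9089 = 43·211 + 16
47: 9089 = 47·193 + 18
53: 9089 = 53·171 + 26
59: 9089 = 59·154 + 3
61: 9089 = 61·149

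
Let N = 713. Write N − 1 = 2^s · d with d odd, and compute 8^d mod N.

376

713 − 1 = 712 = 2^3 · 89, so d = 89.
8^1 ≡ 8 (mod 713)
8^2 ≡ 8^2 = 64 ≡ 64 (mod 713)
8^4 ≡ 64^2 = 4096 ≡ 531 (mod 713)
8^8 ≡ 531^2 = 281961 ≡ 326 (mod 713)
8^16 ≡ 326^2 = 106276 ≡ 39 (mod 713)
8^32 ≡ 39^2 = 1521 ≡ 95 (mod 713)
8^64 ≡ 95^2 = 9025 ≡ 469 (mod 713)
89 = 64 + 16 + 8 + 1 in binary powers of 2.
So 8^89 ≡ 469 · 39 · 326 · 8 ≡ 376 (mod 713).
Squaring chain: 376 → 202 → 163; never reaches −1, so base 8 is a Miller–Rabin witness that 713 is composite.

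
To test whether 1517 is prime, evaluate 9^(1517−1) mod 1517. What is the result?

493

9^1 ≡ 9 (mod 1517)
9^2 ≡ 9^2 = 81 ≡ 81 (mod 1517)
9^4 ≡ 81^2 = 6561 ≡ 493 (mod 1517)
9^8 ≡ 493^2 = 243049 ≡ 329 (mod 1517)
9^16 ≡ 329^2 = 108241 ≡ 534 (mod 1517)
9^32 ≡ 534^2 = 285156 ≡ 1477 (mod 1517)
9^64 ≡ 1477^2 = 2181529 ≡ 83 (mod 1517)
9^128 ≡ 83^2 = 6889 ≡ 821 (mod 1517)
9^256 ≡ 821^2 = 674041 ≡ 493 (mod 1517)
9^512 ≡ 493^2 = 243049 ≡ 329 (mod 1517)
9^1024 ≡ 329^2 = 108241 ≡ 534 (mod 1517)
1516 = 1024 + 256 + 128 + 64 + 32 + 8 + 4 in binary powers of 2.
So 9^1516 ≡ 534 · 493 · 821 · 83 · 1477 · 329 · 493 ≡ 493 (mod 1517).
Since 493 ≠ 1, base 9 is a Fermat witness: 1517 is composite.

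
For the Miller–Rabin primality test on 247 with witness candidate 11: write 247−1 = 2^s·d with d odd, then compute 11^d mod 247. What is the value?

96

247 − 1 = 246 = 2^1 · 123, so d = 123.
11^1 ≡ 11 (mod 247)
11^2 ≡ 11^2 = 121 ≡ 121 (mod 247)
11^4 ≡ 121^2 = 14641 ≡ 68 (mod 247)
11^8 ≡ 68^2 = 4624 ≡ 178 (mod 247)
11^16 ≡ 178^2 = 31684 ≡ 68 (mod 247)
11^32 ≡ 68^2 = 4624 ≡ 178 (mod 247)
11^64 ≡ 178^2 = 31684 ≡ 68 (mod 247)
123 = 64 + 32 + 16 + 8 + 2 + 1 in binary powers of 2.
So 11^123 ≡ 68 · 178 · 68 · 178 · 121 · 11 ≡ 96 (mod 247).
Squaring chain: 96; never reaches −1, so base 11 is a Miller–Rabin witness that 247 is composite.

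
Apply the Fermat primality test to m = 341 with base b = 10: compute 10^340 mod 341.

67

10^1 ≡ 10 (mod 341)
10^2 ≡ 10^2 = 100 ≡ 100 (mod 341)
10^4 ≡ 100^2 = 10000 ≡ 111 (mod 341)
10^8 ≡ 111^2 = 12321 ≡ 45 (mod 341)
10^16 ≡ 45^2 = 2025 ≡ 320 (mod 341)
10^32 ≡ 320^2 = 102400 ≡ 100 (mod 341)
10^64 ≡ 100^2 = 10000 ≡ 111 (mod 341)
10^128 ≡ 111^2 = 12321 ≡ 45 (mod 341)
10^256 ≡ 45^2 = 2025 ≡ 320 (mod 341)
340 = 256 + 64 + 16 + 4 in binary powers of 2.
So 10^340 ≡ 320 · 111 · 320 · 111 ≡ 67 (mod 341).
Since 67 ≠ 1, base 10 is a Fermat witness: 341 is composite.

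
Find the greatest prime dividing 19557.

53

19557 = 3 · 6519
6519 = 3 · 2173
2173 = 41 · 53
53 is prime.
So 19557 = 3^2 · 41 · 53; the largest prime factor is 53.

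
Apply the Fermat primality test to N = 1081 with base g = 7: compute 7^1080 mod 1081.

7^1 ≡ 7 (mod 1081)
7^2 ≡ 7^2 = 49 ≡ 49 (mod 1081)
7^4 ≡ 49^2 = 2401 ≡ 239 (mod 1081)
7^8 ≡ 239^2 = 57121 ≡ 909 (mod 1081)
7^16 ≡ 909^2 = 826281 ≡ 397 (mod 1081)
7^32 ≡ 397^2 = 157609 ≡ 864 (mod 1081)
7^64 ≡ 864^2 = 746496 ≡ 606 (mod 1081)
7^128 ≡ 606^2 = 367236 ≡ 777 (mod 1081)
7^256 ≡ 777^2 = 603729 ≡ 531 (mod 1081)
7^512 ≡ 531^2 = 281961 ≡ 901 (mod 1081)
7^1024 ≡ 901^2 = 811801 ≡ 1051 (mod 1081)
1080 = 1024 + 32 + 16 + 8 in binary powers of 2.
So 7^1080 ≡ 1051 · 864 · 397 · 909 ≡ 1061 (mod 1081).
Since 1061 ≠ 1, base 7 is a Fermat witness: 1081 is composite.

1061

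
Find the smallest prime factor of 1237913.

41

1237913 is odd.
Digit sum 26, not divisible by 3.
Ends in 3: not divisible by 5.
7: 1237913 = 7·176844 + 5
11: 1237913 = 11·112537 + 6
13: 1237913 = 13·95224 + 1
17: 1237913 = 17·72818 + 7
19: 1237913 = 19·65153 + 6
23: 1237913 = 23·53822 + 7
29: 1237913 = 29·42686 + 19
31: 1237913 = 31·39932 + 21
37: 1237913 = 37·33457 + 4
41: 1237913 = 41·30193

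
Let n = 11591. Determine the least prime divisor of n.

11591 is odd.
Digit sum 17, not divisible by 3.
Ends in 1: not divisible by 5.
7: 11591 = 7·1655 + 6
11: 11591 = 11·1053 + 8
13: 11591 = 13·891 + 8
17: 11591 = 17·681 + 14
19: 11591 = 19·610 + 1
23: 11591 = 23·503 + 22
29: 11591 = 29·399 + 20
31: 11591 = 31·373 + 28
37: 11591 = 37·313 + 10
41: 11591 = 41·282 + 29
43: 11591 = 43·269 + 24
47: 11591 = 47·246 + 29
53: 11591 = 53·218 + 37
59: 11591 = 59·196 + 27
61: 11591 = 61·190 + 1
67: 11591 = 67·173

67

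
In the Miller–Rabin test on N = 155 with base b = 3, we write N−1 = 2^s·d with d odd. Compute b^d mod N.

53

155 − 1 = 154 = 2^1 · 77, so d = 77.
3^1 ≡ 3 (mod 155)
3^2 ≡ 3^2 = 9 ≡ 9 (mod 155)
3^4 ≡ 9^2 = 81 ≡ 81 (mod 155)
3^8 ≡ 81^2 = 6561 ≡ 51 (mod 155)
3^16 ≡ 51^2 = 2601 ≡ 121 (mod 155)
3^32 ≡ 121^2 = 14641 ≡ 71 (mod 155)
3^64 ≡ 71^2 = 5041 ≡ 81 (mod 155)
77 = 64 + 8 + 4 + 1 in binary powers of 2.
So 3^77 ≡ 81 · 51 · 81 · 3 ≡ 53 (mod 155).
Squaring chain: 53; never reaches −1, so base 3 is a Miller–Rabin witness that 155 is composite.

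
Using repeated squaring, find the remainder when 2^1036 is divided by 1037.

815

2^1 ≡ 2 (mod 1037)
2^2 ≡ 2^2 = 4 ≡ 4 (mod 1037)
2^4 ≡ 4^2 = 16 ≡ 16 (mod 1037)
2^8 ≡ 16^2 = 256 ≡ 256 (mod 1037)
2^16 ≡ 256^2 = 65536 ≡ 205 (mod 1037)
2^32 ≡ 205^2 = 42025 ≡ 545 (mod 1037)
2^64 ≡ 545^2 = 297025 ≡ 443 (mod 1037)
2^128 ≡ 443^2 = 196249 ≡ 256 (mod 1037)
2^256 ≡ 256^2 = 65536 ≡ 205 (mod 1037)
2^512 ≡ 205^2 = 42025 ≡ 545 (mod 1037)
2^1024 ≡ 545^2 = 297025 ≡ 443 (mod 1037)
1036 = 1024 + 8 + 4 in binary powers of 2.
So 2^1036 ≡ 443 · 256 · 16 ≡ 815 (mod 1037).
Since 815 ≠ 1, base 2 is a Fermat witness: 1037 is composite.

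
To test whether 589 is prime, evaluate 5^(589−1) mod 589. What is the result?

5^1 ≡ 5 (mod 589)
5^2 ≡ 5^2 = 25 ≡ 25 (mod 589)
5^4 ≡ 25^2 = 625 ≡ 36 (mod 589)
5^8 ≡ 36^2 = 1296 ≡ 118 (mod 589)
5^16 ≡ 118^2 = 13924 ≡ 377 (mod 589)
5^32 ≡ 377^2 = 142129 ≡ 180 (mod 589)
5^64 ≡ 180^2 = 32400 ≡ 5 (mod 589)
5^128 ≡ 5^2 = 25 ≡ 25 (mod 589)
5^256 ≡ 25^2 = 625 ≡ 36 (mod 589)
5^512 ≡ 36^2 = 1296 ≡ 118 (mod 589)
588 = 512 + 64 + 8 + 4 in binary powers of 2.
So 5^588 ≡ 118 · 5 · 118 · 36 ≡ 125 (mod 589).
Since 125 ≠ 1, base 5 is a Fermat witness: 589 is composite.

125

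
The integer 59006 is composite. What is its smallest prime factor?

2

59006 is even: 2 divides it.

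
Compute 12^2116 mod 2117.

12^1 ≡ 12 (mod 2117)
12^2 ≡ 12^2 = 144 ≡ 144 (mod 2117)
12^4 ≡ 144^2 = 20736 ≡ 1683 (mod 2117)
12^8 ≡ 1683^2 = 2832489 ≡ 2060 (mod 2117)
12^16 ≡ 2060^2 = 4243600 ≡ 1132 (mod 2117)
12^32 ≡ 1132^2 = 1281424 ≡ 639 (mod 2117)
12^64 ≡ 639^2 = 408321 ≡ 1857 (mod 2117)
12^128 ≡ 1857^2 = 3448449 ≡ 1973 (mod 2117)
12^256 ≡ 1973^2 = 3892729 ≡ 1683 (mod 2117)
12^512 ≡ 1683^2 = 2832489 ≡ 2060 (mod 2117)
12^1024 ≡ 2060^2 = 4243600 ≡ 1132 (mod 2117)
12^2048 ≡ 1132^2 = 1281424 ≡ 639 (mod 2117)
2116 = 2048 + 64 + 4 in binary powers of 2.
So 12^2116 ≡ 639 · 1857 · 1683 ≡ 1857 (mod 2117).
Since 1857 ≠ 1, base 12 is a Fermat witness: 2117 is composite.

1857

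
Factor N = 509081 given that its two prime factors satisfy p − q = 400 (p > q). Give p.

Since p = q + 400, we have 509081 = q(q + 400), so q² + 400q − 509081 = 0.
Discriminant: 400² + 4·509081 = 160000 + 2036324 = 2196324; √2196324 = 1482.
q = (−400 + 1482)/2 = 541, and p = q + 400 = 941.
Check: 541 · 941 = 509081.

941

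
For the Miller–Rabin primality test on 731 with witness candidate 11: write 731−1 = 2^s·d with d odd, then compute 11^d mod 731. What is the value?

731 − 1 = 730 = 2^1 · 365, so d = 365.
11^1 ≡ 11 (mod 731)
11^2 ≡ 11^2 = 121 ≡ 121 (mod 731)
11^4 ≡ 121^2 = 14641 ≡ 21 (mod 731)
11^8 ≡ 21^2 = 441 ≡ 441 (mod 731)
11^16 ≡ 441^2 = 194481 ≡ 35 (mod 731)
11^32 ≡ 35^2 = 1225 ≡ 494 (mod 731)
11^64 ≡ 494^2 = 244036 ≡ 613 (mod 731)
11^128 ≡ 613^2 = 375769 ≡ 35 (mod 731)
11^256 ≡ 35^2 = 1225 ≡ 494 (mod 731)
365 = 256 + 64 + 32 + 8 + 4 + 1 in binary powers of 2.
So 11^365 ≡ 494 · 613 · 494 · 441 · 21 · 11 ≡ 398 (mod 731).
Squaring chain: 398; never reaches −1, so base 11 is a Miller–Rabin witness that 731 is composite.

398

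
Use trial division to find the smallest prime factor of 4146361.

43

4146361 is odd.
Digit sum 25, not divisible by 3.
Ends in 1: not divisible by 5.
7: 4146361 = 7·592337 + 2
11: 4146361 = 11·376941 + 10
13: 4146361 = 13·318950 + 11
17: 4146361 = 17·243903 + 10
19: 4146361 = 19·218229 + 10
23: 4146361 = 23·180276 + 13
29: 4146361 = 29·142977 + 28
31: 4146361 = 31·133753 + 18
37: 4146361 = 37·112063 + 30
41: 4146361 = 41·101130 + 31
43: 4146361 = 43·96427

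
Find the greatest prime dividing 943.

41

943 = 23 · 41
41 is prime.
So 943 = 23 · 41; the largest prime factor is 41.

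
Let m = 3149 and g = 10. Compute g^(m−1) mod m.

10^1 ≡ 10 (mod 3149)
10^2 ≡ 10^2 = 100 ≡ 100 (mod 3149)
10^4 ≡ 100^2 = 10000 ≡ 553 (mod 3149)
10^8 ≡ 553^2 = 305809 ≡ 356 (mod 3149)
10^16 ≡ 356^2 = 126736 ≡ 776 (mod 3149)
10^32 ≡ 776^2 = 602176 ≡ 717 (mod 3149)
10^64 ≡ 717^2 = 514089 ≡ 802 (mod 3149)
10^128 ≡ 802^2 = 643204 ≡ 808 (mod 3149)
10^256 ≡ 808^2 = 652864 ≡ 1021 (mod 3149)
10^512 ≡ 1021^2 = 1042441 ≡ 122 (mod 3149)
10^1024 ≡ 122^2 = 14884 ≡ 2288 (mod 3149)
10^2048 ≡ 2288^2 = 5234944 ≡ 1306 (mod 3149)
3148 = 2048 + 1024 + 64 + 8 + 4 in binary powers of 2.
So 10^3148 ≡ 1306 · 2288 · 802 · 356 · 553 ≡ 488 (mod 3149).
Since 488 ≠ 1, base 10 is a Fermat witness: 3149 is composite.

488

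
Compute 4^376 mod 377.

165

4^1 ≡ 4 (mod 377)
4^2 ≡ 4^2 = 16 ≡ 16 (mod 377)
4^4 ≡ 16^2 = 256 ≡ 256 (mod 377)
4^8 ≡ 256^2 = 65536 ≡ 315 (mod 377)
4^16 ≡ 315^2 = 99225 ≡ 74 (mod 377)
4^32 ≡ 74^2 = 5476 ≡ 198 (mod 377)
4^64 ≡ 198^2 = 39204 ≡ 373 (mod 377)
4^128 ≡ 373^2 = 139129 ≡ 16 (mod 377)
4^256 ≡ 16^2 = 256 ≡ 256 (mod 377)
376 = 256 + 64 + 32 + 16 + 8 in binary powers of 2.
So 4^376 ≡ 256 · 373 · 198 · 74 · 315 ≡ 165 (mod 377).
Since 165 ≠ 1, base 4 is a Fermat witness: 377 is composite.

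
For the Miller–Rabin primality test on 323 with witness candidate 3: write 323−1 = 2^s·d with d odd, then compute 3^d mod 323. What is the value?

241

323 − 1 = 322 = 2^1 · 161, so d = 161.
3^1 ≡ 3 (mod 323)
3^2 ≡ 3^2 = 9 ≡ 9 (mod 323)
3^4 ≡ 9^2 = 81 ≡ 81 (mod 323)
3^8 ≡ 81^2 = 6561 ≡ 101 (mod 323)
3^16 ≡ 101^2 = 10201 ≡ 188 (mod 323)
3^32 ≡ 188^2 = 35344 ≡ 137 (mod 323)
3^64 ≡ 137^2 = 18769 ≡ 35 (mod 323)
3^128 ≡ 35^2 = 1225 ≡ 256 (mod 323)
161 = 128 + 32 + 1 in binary powers of 2.
So 3^161 ≡ 256 · 137 · 3 ≡ 241 (mod 323).
Squaring chain: 241; never reaches −1, so base 3 is a Miller–Rabin witness that 323 is composite.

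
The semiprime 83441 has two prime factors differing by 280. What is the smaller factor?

181

Since p = q + 280, we have 83441 = q(q + 280), so q² + 280q − 83441 = 0.
Discriminant: 280² + 4·83441 = 78400 + 333764 = 412164; √412164 = 642.
q = (−280 + 642)/2 = 181, and p = q + 280 = 461.
Check: 181 · 461 = 83441.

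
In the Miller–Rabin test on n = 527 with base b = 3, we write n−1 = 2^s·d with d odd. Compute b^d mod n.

11

527 − 1 = 526 = 2^1 · 263, so d = 263.
3^1 ≡ 3 (mod 527)
3^2 ≡ 3^2 = 9 ≡ 9 (mod 527)
3^4 ≡ 9^2 = 81 ≡ 81 (mod 527)
3^8 ≡ 81^2 = 6561 ≡ 237 (mod 527)
3^16 ≡ 237^2 = 56169 ≡ 307 (mod 527)
3^32 ≡ 307^2 = 94249 ≡ 443 (mod 527)
3^64 ≡ 443^2 = 196249 ≡ 205 (mod 527)
3^128 ≡ 205^2 = 42025 ≡ 392 (mod 527)
3^256 ≡ 392^2 = 153664 ≡ 307 (mod 527)
263 = 256 + 4 + 2 + 1 in binary powers of 2.
So 3^263 ≡ 307 · 81 · 9 · 3 ≡ 11 (mod 527).
Squaring chain: 11; never reaches −1, so base 3 is a Miller–Rabin witness that 527 is composite.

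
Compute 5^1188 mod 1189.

674

5^1 ≡ 5 (mod 1189)
5^2 ≡ 5^2 = 25 ≡ 25 (mod 1189)
5^4 ≡ 25^2 = 625 ≡ 625 (mod 1189)
5^8 ≡ 625^2 = 390625 ≡ 633 (mod 1189)
5^16 ≡ 633^2 = 400689 ≡ 1185 (mod 1189)
5^32 ≡ 1185^2 = 1404225 ≡ 16 (mod 1189)
5^64 ≡ 16^2 = 256 ≡ 256 (mod 1189)
5^128 ≡ 256^2 = 65536 ≡ 141 (mod 1189)
5^256 ≡ 141^2 = 19881 ≡ 857 (mod 1189)
5^512 ≡ 857^2 = 734449 ≡ 836 (mod 1189)
5^1024 ≡ 836^2 = 698896 ≡ 953 (mod 1189)
1188 = 1024 + 128 + 32 + 4 in binary powers of 2.
So 5^1188 ≡ 953 · 141 · 16 · 625 ≡ 674 (mod 1189).
Since 674 ≠ 1, base 5 is a Fermat witness: 1189 is composite.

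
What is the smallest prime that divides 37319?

37319 is odd.
Digit sum 23, not divisible by 3.
Ends in 9: not divisible by 5.
7: 37319 = 7·5331 + 2
11: 37319 = 11·3392 + 7
13: 37319 = 13·2870 + 9
17: 37319 = 17·2195 + 4
19: 37319 = 19·1964 + 3
23: 37319 = 23·1622 + 13
29: 37319 = 29·1286 + 25
31: 37319 = 31·1203 + 26
37: 37319 = 37·1008 + 23
41: 37319 = 41·910 + 9
43: 37319 = 43·867 + 38
47: 37319 = 47·794 + 1
53: 37319 = 53·704 + 7
59: 37319 = 59·632 + 31
61: 37319 = 61·611 + 48
67: 37319 = 67·557

67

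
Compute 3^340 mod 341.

3^1 ≡ 3 (mod 341)
3^2 ≡ 3^2 = 9 ≡ 9 (mod 341)
3^4 ≡ 9^2 = 81 ≡ 81 (mod 341)
3^8 ≡ 81^2 = 6561 ≡ 82 (mod 341)
3^16 ≡ 82^2 = 6724 ≡ 245 (mod 341)
3^32 ≡ 245^2 = 60025 ≡ 9 (mod 341)
3^64 ≡ 9^2 = 81 ≡ 81 (mod 341)
3^128 ≡ 81^2 = 6561 ≡ 82 (mod 341)
3^256 ≡ 82^2 = 6724 ≡ 245 (mod 341)
340 = 256 + 64 + 16 + 4 in binary powers of 2.
So 3^340 ≡ 245 · 81 · 245 · 81 ≡ 56 (mod 341).
Since 56 ≠ 1, base 3 is a Fermat witness: 341 is composite.

56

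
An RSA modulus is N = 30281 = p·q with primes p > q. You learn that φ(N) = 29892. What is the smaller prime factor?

φ(n) = (p−1)(q−1) = n − (p+q) + 1, so p + q = 30281 − 29892 + 1 = 390.
p and q are the roots of t² − 390t + 30281 = 0.
Discriminant: 390² − 4·30281 = 152100 − 121124 = 30976; √30976 = 176.
q = (390 − 176)/2 = 107, p = (390 + 176)/2 = 283.
Check: 107 · 283 = 30281.

107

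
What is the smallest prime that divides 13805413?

89

13805413 is odd.
Digit sum 25, not divisible by 3.
Ends in 3: not divisible by 5.
7: 13805413 = 7·1972201 + 6
11: 13805413 = 11·1255037 + 6
13: 13805413 = 13·1061954 + 11
17: 13805413 = 17·812083 + 2
19: 13805413 = 19·726600 + 13
23: 13805413 = 23·600235 + 8
29: 13805413 = 29·476048 + 21
31: 13805413 = 31·445335 + 28
37: 13805413 = 37·373119 + 10
41: 13805413 = 41·336717 + 16
43: 13805413 = 43·321056 + 5
47: 13805413 = 47·293732 + 9
53: 13805413 = 53·260479 + 26
59: 13805413 = 59·233990 + 3
61: 13805413 = 61·226318 + 15
67: 13805413 = 67·206050 + 63
71: 13805413 = 71·194442 + 31
73: 13805413 = 73·189115 + 18
79: 13805413 = 79·174752 + 5
83: 13805413 = 83·166330 + 23
89: 13805413 = 89·155117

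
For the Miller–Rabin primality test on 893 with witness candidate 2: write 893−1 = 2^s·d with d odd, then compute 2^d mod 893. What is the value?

394

893 − 1 = 892 = 2^2 · 223, so d = 223.
2^1 ≡ 2 (mod 893)
2^2 ≡ 2^2 = 4 ≡ 4 (mod 893)
2^4 ≡ 4^2 = 16 ≡ 16 (mod 893)
2^8 ≡ 16^2 = 256 ≡ 256 (mod 893)
2^16 ≡ 256^2 = 65536 ≡ 347 (mod 893)
2^32 ≡ 347^2 = 120409 ≡ 747 (mod 893)
2^64 ≡ 747^2 = 558009 ≡ 777 (mod 893)
2^128 ≡ 777^2 = 603729 ≡ 61 (mod 893)
223 = 128 + 64 + 16 + 8 + 4 + 2 + 1 in binary powers of 2.
So 2^223 ≡ 61 · 777 · 347 · 256 · 16 · 4 · 2 ≡ 394 (mod 893).
Squaring chain: 394 → 747; never reaches −1, so base 2 is a Miller–Rabin witness that 893 is composite.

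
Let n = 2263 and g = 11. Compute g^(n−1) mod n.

2093

11^1 ≡ 11 (mod 2263)
11^2 ≡ 11^2 = 121 ≡ 121 (mod 2263)
11^4 ≡ 121^2 = 14641 ≡ 1063 (mod 2263)
11^8 ≡ 1063^2 = 1129969 ≡ 732 (mod 2263)
11^16 ≡ 732^2 = 535824 ≡ 1756 (mod 2263)
11^32 ≡ 1756^2 = 3083536 ≡ 1330 (mod 2263)
11^64 ≡ 1330^2 = 1768900 ≡ 1497 (mod 2263)
11^128 ≡ 1497^2 = 2241009 ≡ 639 (mod 2263)
11^256 ≡ 639^2 = 408321 ≡ 981 (mod 2263)
11^512 ≡ 981^2 = 962361 ≡ 586 (mod 2263)
11^1024 ≡ 586^2 = 343396 ≡ 1683 (mod 2263)
11^2048 ≡ 1683^2 = 2832489 ≡ 1476 (mod 2263)
2262 = 2048 + 128 + 64 + 16 + 4 + 2 in binary powers of 2.
So 11^2262 ≡ 1476 · 639 · 1497 · 1756 · 1063 · 121 ≡ 2093 (mod 2263).
Since 2093 ≠ 1, base 11 is a Fermat witness: 2263 is composite.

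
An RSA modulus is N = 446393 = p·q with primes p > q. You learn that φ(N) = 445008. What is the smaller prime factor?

509

φ(n) = (p−1)(q−1) = n − (p+q) + 1, so p + q = 446393 − 445008 + 1 = 1386.
p and q are the roots of t² − 1386t + 446393 = 0.
Discriminant: 1386² − 4·446393 = 1920996 − 1785572 = 135424; √135424 = 368.
q = (1386 − 368)/2 = 509, p = (1386 + 368)/2 = 877.
Check: 509 · 877 = 446393.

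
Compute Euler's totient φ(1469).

Factor: 1469 = 13 · 113.
φ(1469) = (13−1) · (113−1) = 12 · 112 = 1344.

1344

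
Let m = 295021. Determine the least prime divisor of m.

295021 is odd.
Digit sum 19, not divisible by 3.
Ends in 1: not divisible by 5.
7: 295021 = 7·42145 + 6
11: 295021 = 11·26820 + 1
13: 295021 = 13·22693 + 12
17: 295021 = 17·17354 + 3
19: 295021 = 19·15527 + 8
23: 295021 = 23·12827

23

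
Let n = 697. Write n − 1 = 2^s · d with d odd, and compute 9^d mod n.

155

697 − 1 = 696 = 2^3 · 87, so d = 87.
9^1 ≡ 9 (mod 697)
9^2 ≡ 9^2 = 81 ≡ 81 (mod 697)
9^4 ≡ 81^2 = 6561 ≡ 288 (mod 697)
9^8 ≡ 288^2 = 82944 ≡ 1 (mod 697)
9^16 ≡ 1^2 = 1 ≡ 1 (mod 697)
9^32 ≡ 1^2 = 1 ≡ 1 (mod 697)
9^64 ≡ 1^2 = 1 ≡ 1 (mod 697)
87 = 64 + 16 + 4 + 2 + 1 in binary powers of 2.
So 9^87 ≡ 1 · 1 · 288 · 81 · 9 ≡ 155 (mod 697).
Squaring chain: 155 → 327 → 288; never reaches −1, so base 9 is a Miller–Rabin witness that 697 is composite.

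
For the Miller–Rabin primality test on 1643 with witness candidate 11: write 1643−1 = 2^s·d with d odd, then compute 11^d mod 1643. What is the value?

1643 − 1 = 1642 = 2^1 · 821, so d = 821.
11^1 ≡ 11 (mod 1643)
11^2 ≡ 11^2 = 121 ≡ 121 (mod 1643)
11^4 ≡ 121^2 = 14641 ≡ 1497 (mod 1643)
11^8 ≡ 1497^2 = 2241009 ≡ 1600 (mod 1643)
11^16 ≡ 1600^2 = 2560000 ≡ 206 (mod 1643)
11^32 ≡ 206^2 = 42436 ≡ 1361 (mod 1643)
11^64 ≡ 1361^2 = 1852321 ≡ 660 (mod 1643)
11^128 ≡ 660^2 = 435600 ≡ 205 (mod 1643)
11^256 ≡ 205^2 = 42025 ≡ 950 (mod 1643)
11^512 ≡ 950^2 = 902500 ≡ 493 (mod 1643)
821 = 512 + 256 + 32 + 16 + 4 + 1 in binary powers of 2.
So 11^821 ≡ 493 · 950 · 1361 · 206 · 1497 · 11 ≡ 303 (mod 1643).
Squaring chain: 303; never reaches −1, so base 11 is a Miller–Rabin witness that 1643 is composite.

303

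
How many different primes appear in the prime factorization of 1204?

1204 = 2^2 · 301
301 = 7 · 43
1204 = 2^2 · 7 · 43, which has 3 distinct prime factors.

3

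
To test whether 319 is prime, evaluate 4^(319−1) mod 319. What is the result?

4^1 ≡ 4 (mod 319)
4^2 ≡ 4^2 = 16 ≡ 16 (mod 319)
4^4 ≡ 16^2 = 256 ≡ 256 (mod 319)
4^8 ≡ 256^2 = 65536 ≡ 141 (mod 319)
4^16 ≡ 141^2 = 19881 ≡ 103 (mod 319)
4^32 ≡ 103^2 = 10609 ≡ 82 (mod 319)
4^64 ≡ 82^2 = 6724 ≡ 25 (mod 319)
4^128 ≡ 25^2 = 625 ≡ 306 (mod 319)
4^256 ≡ 306^2 = 93636 ≡ 169 (mod 319)
318 = 256 + 32 + 16 + 8 + 4 + 2 in binary powers of 2.
So 4^318 ≡ 169 · 82 · 103 · 141 · 256 · 16 ≡ 284 (mod 319).
Since 284 ≠ 1, base 4 is a Fermat witness: 319 is composite.

284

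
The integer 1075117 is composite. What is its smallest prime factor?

29

1075117 is odd.
Digit sum 22, not divisible by 3.
Ends in 7: not divisible by 5.
7: 1075117 = 7·153588 + 1
11: 1075117 = 11·97737 + 10
13: 1075117 = 13·82701 + 4
17: 1075117 = 17·63242 + 3
19: 1075117 = 19·56585 + 2
23: 1075117 = 23·46744 + 5
29: 1075117 = 29·37073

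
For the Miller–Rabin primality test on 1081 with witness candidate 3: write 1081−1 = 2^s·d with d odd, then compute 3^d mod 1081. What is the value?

947

1081 − 1 = 1080 = 2^3 · 135, so d = 135.
3^1 ≡ 3 (mod 1081)
3^2 ≡ 3^2 = 9 ≡ 9 (mod 1081)
3^4 ≡ 9^2 = 81 ≡ 81 (mod 1081)
3^8 ≡ 81^2 = 6561 ≡ 75 (mod 1081)
3^16 ≡ 75^2 = 5625 ≡ 220 (mod 1081)
3^32 ≡ 220^2 = 48400 ≡ 836 (mod 1081)
3^64 ≡ 836^2 = 698896 ≡ 570 (mod 1081)
3^128 ≡ 570^2 = 324900 ≡ 600 (mod 1081)
135 = 128 + 4 + 2 + 1 in binary powers of 2.
So 3^135 ≡ 600 · 81 · 9 · 3 ≡ 947 (mod 1081).
Squaring chain: 947 → 660 → 1038; never reaches −1, so base 3 is a Miller–Rabin witness that 1081 is composite.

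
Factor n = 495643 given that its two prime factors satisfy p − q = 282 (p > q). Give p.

859

Since p = q + 282, we have 495643 = q(q + 282), so q² + 282q − 495643 = 0.
Discriminant: 282² + 4·495643 = 79524 + 1982572 = 2062096; √2062096 = 1436.
q = (−282 + 1436)/2 = 577, and p = q + 282 = 859.
Check: 577 · 859 = 495643.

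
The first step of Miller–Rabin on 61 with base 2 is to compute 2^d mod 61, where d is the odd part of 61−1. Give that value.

11

61 − 1 = 60 = 2^2 · 15, so d = 15.
2^1 ≡ 2 (mod 61)
2^2 ≡ 2^2 = 4 ≡ 4 (mod 61)
2^4 ≡ 4^2 = 16 ≡ 16 (mod 61)
2^8 ≡ 16^2 = 256 ≡ 12 (mod 61)
15 = 8 + 4 + 2 + 1 in binary powers of 2.
So 2^15 ≡ 12 · 16 · 4 · 2 ≡ 11 (mod 61).
Squaring chain: 11 → 60; reaches −1, so base 2 does not prove 61 composite.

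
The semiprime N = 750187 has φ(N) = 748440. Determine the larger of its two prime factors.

991

φ(n) = (p−1)(q−1) = n − (p+q) + 1, so p + q = 750187 − 748440 + 1 = 1748.
p and q are the roots of t² − 1748t + 750187 = 0.
Discriminant: 1748² − 4·750187 = 3055504 − 3000748 = 54756; √54756 = 234.
q = (1748 − 234)/2 = 757, p = (1748 + 234)/2 = 991.
Check: 757 · 991 = 750187.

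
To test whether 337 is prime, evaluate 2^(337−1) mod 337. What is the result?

2^1 ≡ 2 (mod 337)
2^2 ≡ 2^2 = 4 ≡ 4 (mod 337)
2^4 ≡ 4^2 = 16 ≡ 16 (mod 337)
2^8 ≡ 16^2 = 256 ≡ 256 (mod 337)
2^16 ≡ 256^2 = 65536 ≡ 158 (mod 337)
2^32 ≡ 158^2 = 24964 ≡ 26 (mod 337)
2^64 ≡ 26^2 = 676 ≡ 2 (mod 337)
2^128 ≡ 2^2 = 4 ≡ 4 (mod 337)
2^256 ≡ 4^2 = 16 ≡ 16 (mod 337)
336 = 256 + 64 + 16 in binary powers of 2.
So 2^336 ≡ 16 · 2 · 158 ≡ 1 (mod 337).
Since the result is 1, base 2 gives no evidence that 337 is composite.

1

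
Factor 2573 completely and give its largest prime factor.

83

2573 = 31 · 83
83 is prime.
So 2573 = 31 · 83; the largest prime factor is 83.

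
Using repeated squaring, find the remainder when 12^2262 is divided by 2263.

12^1 ≡ 12 (mod 2263)
12^2 ≡ 12^2 = 144 ≡ 144 (mod 2263)
12^4 ≡ 144^2 = 20736 ≡ 369 (mod 2263)
12^8 ≡ 369^2 = 136161 ≡ 381 (mod 2263)
12^16 ≡ 381^2 = 145161 ≡ 329 (mod 2263)
12^32 ≡ 329^2 = 108241 ≡ 1880 (mod 2263)
12^64 ≡ 1880^2 = 3534400 ≡ 1857 (mod 2263)
12^128 ≡ 1857^2 = 3448449 ≡ 1900 (mod 2263)
12^256 ≡ 1900^2 = 3610000 ≡ 515 (mod 2263)
12^512 ≡ 515^2 = 265225 ≡ 454 (mod 2263)
12^1024 ≡ 454^2 = 206116 ≡ 183 (mod 2263)
12^2048 ≡ 183^2 = 33489 ≡ 1807 (mod 2263)
2262 = 2048 + 128 + 64 + 16 + 4 + 2 in binary powers of 2.
So 12^2262 ≡ 1807 · 1900 · 1857 · 329 · 369 · 144 ≡ 593 (mod 2263).
Since 593 ≠ 1, base 12 is a Fermat witness: 2263 is composite.

593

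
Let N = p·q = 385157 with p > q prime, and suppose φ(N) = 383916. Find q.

599

φ(n) = (p−1)(q−1) = n − (p+q) + 1, so p + q = 385157 − 383916 + 1 = 1242.
p and q are the roots of t² − 1242t + 385157 = 0.
Discriminant: 1242² − 4·385157 = 1542564 − 1540628 = 1936; √1936 = 44.
q = (1242 − 44)/2 = 599, p = (1242 + 44)/2 = 643.
Check: 599 · 643 = 385157.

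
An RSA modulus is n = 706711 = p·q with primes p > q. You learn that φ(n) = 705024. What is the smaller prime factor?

769

φ(n) = (p−1)(q−1) = n − (p+q) + 1, so p + q = 706711 − 705024 + 1 = 1688.
p and q are the roots of t² − 1688t + 706711 = 0.
Discriminant: 1688² − 4·706711 = 2849344 − 2826844 = 22500; √22500 = 150.
q = (1688 − 150)/2 = 769, p = (1688 + 150)/2 = 919.
Check: 769 · 919 = 706711.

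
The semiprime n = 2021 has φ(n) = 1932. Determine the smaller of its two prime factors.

43

φ(n) = (p−1)(q−1) = n − (p+q) + 1, so p + q = 2021 − 1932 + 1 = 90.
p and q are the roots of t² − 90t + 2021 = 0.
Discriminant: 90² − 4·2021 = 8100 − 8084 = 16; √16 = 4.
q = (90 − 4)/2 = 43, p = (90 + 4)/2 = 47.
Check: 43 · 47 = 2021.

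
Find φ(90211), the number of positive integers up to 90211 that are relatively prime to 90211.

80040

Factor: 90211 = 11 · 59 · 139.
φ(90211) = (11−1) · (59−1) · (139−1) = 10 · 58 · 138 = 80040.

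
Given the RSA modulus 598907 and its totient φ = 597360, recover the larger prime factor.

φ(n) = (p−1)(q−1) = n − (p+q) + 1, so p + q = 598907 − 597360 + 1 = 1548.
p and q are the roots of t² − 1548t + 598907 = 0.
Discriminant: 1548² − 4·598907 = 2396304 − 2395628 = 676; √676 = 26.
q = (1548 − 26)/2 = 761, p = (1548 + 26)/2 = 787.
Check: 761 · 787 = 598907.

787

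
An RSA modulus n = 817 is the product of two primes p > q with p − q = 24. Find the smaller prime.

Since p = q + 24, we have 817 = q(q + 24), so q² + 24q − 817 = 0.
Discriminant: 24² + 4·817 = 576 + 3268 = 3844; √3844 = 62.
q = (−24 + 62)/2 = 19, and p = q + 24 = 43.
Check: 19 · 43 = 817.

19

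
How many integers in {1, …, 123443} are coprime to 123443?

Factor: 123443 = 19 · 73 · 89.
φ(123443) = (19−1) · (73−1) · (89−1) = 18 · 72 · 88 = 114048.

114048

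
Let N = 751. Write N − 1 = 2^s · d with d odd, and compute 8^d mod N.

751 − 1 = 750 = 2^1 · 375, so d = 375.
8^1 ≡ 8 (mod 751)
8^2 ≡ 8^2 = 64 ≡ 64 (mod 751)
8^4 ≡ 64^2 = 4096 ≡ 341 (mod 751)
8^8 ≡ 341^2 = 116281 ≡ 627 (mod 751)
8^16 ≡ 627^2 = 393129 ≡ 356 (mod 751)
8^32 ≡ 356^2 = 126736 ≡ 568 (mod 751)
8^64 ≡ 568^2 = 322624 ≡ 445 (mod 751)
8^128 ≡ 445^2 = 198025 ≡ 512 (mod 751)
8^256 ≡ 512^2 = 262144 ≡ 45 (mod 751)
375 = 256 + 64 + 32 + 16 + 4 + 2 + 1 in binary powers of 2.
So 8^375 ≡ 45 · 445 · 568 · 356 · 341 · 64 · 8 ≡ 1 (mod 751).
Since 8^d ≡ 1 (mod 751), base 8 does not prove 751 composite.

1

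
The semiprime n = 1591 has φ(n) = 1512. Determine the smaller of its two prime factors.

φ(n) = (p−1)(q−1) = n − (p+q) + 1, so p + q = 1591 − 1512 + 1 = 80.
p and q are the roots of t² − 80t + 1591 = 0.
Discriminant: 80² − 4·1591 = 6400 − 6364 = 36; √36 = 6.
q = (80 − 6)/2 = 37, p = (80 + 6)/2 = 43.
Check: 37 · 43 = 1591.

37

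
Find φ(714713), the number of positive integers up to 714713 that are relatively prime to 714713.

Factor: 714713 = 79 · 83 · 109.
φ(714713) = (79−1) · (83−1) · (109−1) = 78 · 82 · 108 = 690768.

690768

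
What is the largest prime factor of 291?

97

291 = 3 · 97
97 is prime.
So 291 = 3 · 97; the largest prime factor is 97.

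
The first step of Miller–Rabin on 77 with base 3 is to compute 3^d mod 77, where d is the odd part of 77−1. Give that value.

59

77 − 1 = 76 = 2^2 · 19, so d = 19.
3^1 ≡ 3 (mod 77)
3^2 ≡ 3^2 = 9 ≡ 9 (mod 77)
3^4 ≡ 9^2 = 81 ≡ 4 (mod 77)
3^8 ≡ 4^2 = 16 ≡ 16 (mod 77)
3^16 ≡ 16^2 = 256 ≡ 25 (mod 77)
19 = 16 + 2 + 1 in binary powers of 2.
So 3^19 ≡ 25 · 9 · 3 ≡ 59 (mod 77).
Squaring chain: 59 → 16; never reaches −1, so base 3 is a Miller–Rabin witness that 77 is composite.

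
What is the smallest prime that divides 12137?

53

12137 is odd.
Digit sum 14, not divisible by 3.
Ends in 7: not divisible by 5.
7: 12137 = 7·1733 + 6
11: 12137 = 11·1103 + 4
13: 12137 = 13·933 + 8
17: 12137 = 17·713 + 16
19: 12137 = 19·638 + 15
23: 12137 = 23·527 + 16
29: 12137 = 29·418 + 15
31: 12137 = 31·391 + 16
37: 12137 = 37·328 + 1
41: 12137 = 41·296 + 1
43: 12137 = 43·282 + 11
47: 12137 = 47·258 + 11
53: 12137 = 53·229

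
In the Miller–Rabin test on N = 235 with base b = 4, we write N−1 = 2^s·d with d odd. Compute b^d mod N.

235 − 1 = 234 = 2^1 · 117, so d = 117.
4^1 ≡ 4 (mod 235)
4^2 ≡ 4^2 = 16 ≡ 16 (mod 235)
4^4 ≡ 16^2 = 256 ≡ 21 (mod 235)
4^8 ≡ 21^2 = 441 ≡ 206 (mod 235)
4^16 ≡ 206^2 = 42436 ≡ 136 (mod 235)
4^32 ≡ 136^2 = 18496 ≡ 166 (mod 235)
4^64 ≡ 166^2 = 27556 ≡ 61 (mod 235)
117 = 64 + 32 + 16 + 4 + 1 in binary powers of 2.
So 4^117 ≡ 61 · 166 · 136 · 21 · 4 ≡ 204 (mod 235).
Squaring chain: 204; never reaches −1, so base 4 is a Miller–Rabin witness that 235 is composite.

204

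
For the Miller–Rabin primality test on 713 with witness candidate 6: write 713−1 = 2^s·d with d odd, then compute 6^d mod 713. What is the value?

305

713 − 1 = 712 = 2^3 · 89, so d = 89.
6^1 ≡ 6 (mod 713)
6^2 ≡ 6^2 = 36 ≡ 36 (mod 713)
6^4 ≡ 36^2 = 1296 ≡ 583 (mod 713)
6^8 ≡ 583^2 = 339889 ≡ 501 (mod 713)
6^16 ≡ 501^2 = 251001 ≡ 25 (mod 713)
6^32 ≡ 25^2 = 625 ≡ 625 (mod 713)
6^64 ≡ 625^2 = 390625 ≡ 614 (mod 713)
89 = 64 + 16 + 8 + 1 in binary powers of 2.
So 6^89 ≡ 614 · 25 · 501 · 6 ≡ 305 (mod 713).
Squaring chain: 305 → 335 → 284; never reaches −1, so base 6 is a Miller–Rabin witness that 713 is composite.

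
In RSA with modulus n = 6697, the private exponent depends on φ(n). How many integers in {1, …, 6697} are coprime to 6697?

Factor: 6697 = 37 · 181.
φ(6697) = (37−1) · (181−1) = 36 · 180 = 6480.

6480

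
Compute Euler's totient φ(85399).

Factor: 85399 = 23 · 47 · 79.
φ(85399) = (23−1) · (47−1) · (79−1) = 22 · 46 · 78 = 78936.

78936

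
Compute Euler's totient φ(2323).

2200

Factor: 2323 = 23 · 101.
φ(2323) = (23−1) · (101−1) = 22 · 100 = 2200.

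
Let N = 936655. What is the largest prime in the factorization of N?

83

936655 = 5 · 187331
187331 = 37 · 5063
5063 = 61 · 83
83 is prime.
So 936655 = 5 · 37 · 61 · 83; the largest prime factor is 83.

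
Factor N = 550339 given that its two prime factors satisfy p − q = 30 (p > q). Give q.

727

Since p = q + 30, we have 550339 = q(q + 30), so q² + 30q − 550339 = 0.
Discriminant: 30² + 4·550339 = 900 + 2201356 = 2202256; √2202256 = 1484.
q = (−30 + 1484)/2 = 727, and p = q + 30 = 757.
Check: 727 · 757 = 550339.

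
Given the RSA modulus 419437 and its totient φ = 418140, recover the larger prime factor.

691

φ(n) = (p−1)(q−1) = n − (p+q) + 1, so p + q = 419437 − 418140 + 1 = 1298.
p and q are the roots of t² − 1298t + 419437 = 0.
Discriminant: 1298² − 4·419437 = 1684804 − 1677748 = 7056; √7056 = 84.
q = (1298 − 84)/2 = 607, p = (1298 + 84)/2 = 691.
Check: 607 · 691 = 419437.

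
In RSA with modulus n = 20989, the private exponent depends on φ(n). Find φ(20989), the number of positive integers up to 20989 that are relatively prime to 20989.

Factor: 20989 = 139 · 151.
φ(20989) = (139−1) · (151−1) = 138 · 150 = 20700.

20700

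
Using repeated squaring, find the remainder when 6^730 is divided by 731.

49

6^1 ≡ 6 (mod 731)
6^2 ≡ 6^2 = 36 ≡ 36 (mod 731)
6^4 ≡ 36^2 = 1296 ≡ 565 (mod 731)
6^8 ≡ 565^2 = 319225 ≡ 509 (mod 731)
6^16 ≡ 509^2 = 259081 ≡ 307 (mod 731)
6^32 ≡ 307^2 = 94249 ≡ 681 (mod 731)
6^64 ≡ 681^2 = 463761 ≡ 307 (mod 731)
6^128 ≡ 307^2 = 94249 ≡ 681 (mod 731)
6^256 ≡ 681^2 = 463761 ≡ 307 (mod 731)
6^512 ≡ 307^2 = 94249 ≡ 681 (mod 731)
730 = 512 + 128 + 64 + 16 + 8 + 2 in binary powers of 2.
So 6^730 ≡ 681 · 681 · 307 · 307 · 509 · 36 ≡ 49 (mod 731).
Since 49 ≠ 1, base 6 is a Fermat witness: 731 is composite.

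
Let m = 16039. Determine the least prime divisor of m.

16039 is odd.
Digit sum 19, not divisible by 3.
Ends in 9: not divisible by 5.
7: 16039 = 7·2291 + 2
11: 16039 = 11·1458 + 1
13: 16039 = 13·1233 + 10
17: 16039 = 17·943 + 8
19: 16039 = 19·844 + 3
23: 16039 = 23·697 + 8
29: 16039 = 29·553 + 2
31: 16039 = 31·517 + 12
37: 16039 = 37·433 + 18
41: 16039 = 41·391 + 8
43: 16039 = 43·373

43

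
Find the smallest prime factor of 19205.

19205 is odd.
Digit sum 17, not divisible by 3.
Ends in 5: divisible by 5.

5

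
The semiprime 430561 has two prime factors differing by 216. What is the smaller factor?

557

Since p = q + 216, we have 430561 = q(q + 216), so q² + 216q − 430561 = 0.
Discriminant: 216² + 4·430561 = 46656 + 1722244 = 1768900; √1768900 = 1330.
q = (−216 + 1330)/2 = 557, and p = q + 216 = 773.
Check: 557 · 773 = 430561.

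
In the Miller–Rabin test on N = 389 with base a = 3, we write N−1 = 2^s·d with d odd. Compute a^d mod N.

389 − 1 = 388 = 2^2 · 97, so d = 97.
3^1 ≡ 3 (mod 389)
3^2 ≡ 3^2 = 9 ≡ 9 (mod 389)
3^4 ≡ 9^2 = 81 ≡ 81 (mod 389)
3^8 ≡ 81^2 = 6561 ≡ 337 (mod 389)
3^16 ≡ 337^2 = 113569 ≡ 370 (mod 389)
3^32 ≡ 370^2 = 136900 ≡ 361 (mod 389)
3^64 ≡ 361^2 = 130321 ≡ 6 (mod 389)
97 = 64 + 32 + 1 in binary powers of 2.
So 3^97 ≡ 6 · 361 · 3 ≡ 274 (mod 389).
Squaring chain: 274 → 388; reaches −1, so base 3 does not prove 389 composite.

274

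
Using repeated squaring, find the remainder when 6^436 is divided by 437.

6^1 ≡ 6 (mod 437)
6^2 ≡ 6^2 = 36 ≡ 36 (mod 437)
6^4 ≡ 36^2 = 1296 ≡ 422 (mod 437)
6^8 ≡ 422^2 = 178084 ≡ 225 (mod 437)
6^16 ≡ 225^2 = 50625 ≡ 370 (mod 437)
6^32 ≡ 370^2 = 136900 ≡ 119 (mod 437)
6^64 ≡ 119^2 = 14161 ≡ 177 (mod 437)
6^128 ≡ 177^2 = 31329 ≡ 302 (mod 437)
6^256 ≡ 302^2 = 91204 ≡ 308 (mod 437)
436 = 256 + 128 + 32 + 16 + 4 in binary powers of 2.
So 6^436 ≡ 308 · 302 · 119 · 370 · 422 ≡ 118 (mod 437).
Since 118 ≠ 1, base 6 is a Fermat witness: 437 is composite.

118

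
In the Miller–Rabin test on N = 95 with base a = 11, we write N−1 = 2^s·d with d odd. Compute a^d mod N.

95 − 1 = 94 = 2^1 · 47, so d = 47.
11^1 ≡ 11 (mod 95)
11^2 ≡ 11^2 = 121 ≡ 26 (mod 95)
11^4 ≡ 26^2 = 676 ≡ 11 (mod 95)
11^8 ≡ 11^2 = 121 ≡ 26 (mod 95)
11^16 ≡ 26^2 = 676 ≡ 11 (mod 95)
11^32 ≡ 11^2 = 121 ≡ 26 (mod 95)
47 = 32 + 8 + 4 + 2 + 1 in binary powers of 2.
So 11^47 ≡ 26 · 26 · 11 · 26 · 11 ≡ 26 (mod 95).
Squaring chain: 26; never reaches −1, so base 11 is a Miller–Rabin witness that 95 is composite.

26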